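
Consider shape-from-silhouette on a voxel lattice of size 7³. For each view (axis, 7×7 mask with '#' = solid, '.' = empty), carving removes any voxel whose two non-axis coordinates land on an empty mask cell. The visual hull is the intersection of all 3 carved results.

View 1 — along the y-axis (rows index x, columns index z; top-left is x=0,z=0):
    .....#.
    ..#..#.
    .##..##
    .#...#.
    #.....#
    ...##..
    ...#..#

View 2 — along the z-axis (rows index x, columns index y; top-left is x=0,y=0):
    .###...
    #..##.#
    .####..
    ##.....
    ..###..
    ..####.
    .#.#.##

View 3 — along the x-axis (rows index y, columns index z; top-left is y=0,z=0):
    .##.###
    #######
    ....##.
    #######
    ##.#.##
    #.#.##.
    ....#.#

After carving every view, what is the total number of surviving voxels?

38 voxels

full grid |V| = 343
after view 1 [y-axis, 15 of 49 cells solid] → remaining = 105
after view 2 [z-axis, 24 of 49 cells solid] → remaining = 53
after view 3 [x-axis, 32 of 49 cells solid] → remaining = 38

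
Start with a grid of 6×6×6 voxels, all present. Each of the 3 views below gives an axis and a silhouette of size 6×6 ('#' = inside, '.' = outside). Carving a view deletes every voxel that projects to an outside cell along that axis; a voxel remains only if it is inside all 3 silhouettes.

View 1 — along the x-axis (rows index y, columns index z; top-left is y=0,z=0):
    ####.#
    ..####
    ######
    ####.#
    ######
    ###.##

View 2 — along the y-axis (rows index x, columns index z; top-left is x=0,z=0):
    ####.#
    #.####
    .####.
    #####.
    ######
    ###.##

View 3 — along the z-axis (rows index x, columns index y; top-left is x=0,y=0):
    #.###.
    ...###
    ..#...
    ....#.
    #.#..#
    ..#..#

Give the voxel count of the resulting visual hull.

68 voxels

before carving: 216 voxels (6×6×6)
  1. axis=0 (YZ plane), |mask|=31  ⇒  voxels=186
  2. axis=1 (XZ plane), |mask|=30  ⇒  voxels=155
  3. axis=2 (XY plane), |mask|=14  ⇒  voxels=68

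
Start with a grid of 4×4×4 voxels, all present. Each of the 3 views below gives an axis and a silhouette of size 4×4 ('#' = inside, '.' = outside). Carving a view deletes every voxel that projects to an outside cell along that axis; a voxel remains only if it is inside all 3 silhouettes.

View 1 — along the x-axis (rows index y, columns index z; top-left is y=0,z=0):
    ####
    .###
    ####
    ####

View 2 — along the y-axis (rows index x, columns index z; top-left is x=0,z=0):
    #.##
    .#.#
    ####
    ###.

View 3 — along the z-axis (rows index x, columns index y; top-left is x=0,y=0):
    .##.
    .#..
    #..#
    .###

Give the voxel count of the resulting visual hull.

start: 4×4×4 = 64 voxels
V1 x: intersect with YZ mask (15 set) -- 60 left
V2 y: intersect with XZ mask (12 set) -- 45 left
V3 z: intersect with XY mask (8 set) -- 23 left

remaining voxels: 23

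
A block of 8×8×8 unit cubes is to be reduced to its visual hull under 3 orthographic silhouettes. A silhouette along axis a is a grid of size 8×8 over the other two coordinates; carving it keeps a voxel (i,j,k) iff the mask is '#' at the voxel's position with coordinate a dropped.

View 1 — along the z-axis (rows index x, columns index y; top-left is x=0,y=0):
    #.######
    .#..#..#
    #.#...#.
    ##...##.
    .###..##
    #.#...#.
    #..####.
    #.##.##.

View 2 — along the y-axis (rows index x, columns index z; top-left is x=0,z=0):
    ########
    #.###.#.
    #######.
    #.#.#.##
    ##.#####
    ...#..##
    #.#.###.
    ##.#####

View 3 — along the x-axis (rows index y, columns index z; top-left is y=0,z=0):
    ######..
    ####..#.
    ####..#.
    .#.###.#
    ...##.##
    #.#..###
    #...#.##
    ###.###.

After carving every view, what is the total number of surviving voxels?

initial block: 8^3 = 512
step 1: project along z, AND mask (35/64) → |grid| = 280
step 2: project along y, AND mask (47/64) → |grid| = 216
step 3: project along x, AND mask (40/64) → |grid| = 138

voxel count = 138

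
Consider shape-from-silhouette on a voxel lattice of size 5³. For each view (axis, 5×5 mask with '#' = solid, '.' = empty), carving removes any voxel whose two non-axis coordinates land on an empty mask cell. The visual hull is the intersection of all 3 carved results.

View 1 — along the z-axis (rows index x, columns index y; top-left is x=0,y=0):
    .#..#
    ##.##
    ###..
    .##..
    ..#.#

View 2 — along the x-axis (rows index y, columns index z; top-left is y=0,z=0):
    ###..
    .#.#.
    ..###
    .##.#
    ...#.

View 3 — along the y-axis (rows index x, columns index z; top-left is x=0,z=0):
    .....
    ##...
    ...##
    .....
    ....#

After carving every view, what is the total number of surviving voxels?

voxel count = 8

before carving: 125 voxels (5×5×5)
V1 z: intersect with XY mask (13 set) -- 65 left
V2 x: intersect with YZ mask (12 set) -- 29 left
V3 y: intersect with XZ mask (5 set) -- 8 left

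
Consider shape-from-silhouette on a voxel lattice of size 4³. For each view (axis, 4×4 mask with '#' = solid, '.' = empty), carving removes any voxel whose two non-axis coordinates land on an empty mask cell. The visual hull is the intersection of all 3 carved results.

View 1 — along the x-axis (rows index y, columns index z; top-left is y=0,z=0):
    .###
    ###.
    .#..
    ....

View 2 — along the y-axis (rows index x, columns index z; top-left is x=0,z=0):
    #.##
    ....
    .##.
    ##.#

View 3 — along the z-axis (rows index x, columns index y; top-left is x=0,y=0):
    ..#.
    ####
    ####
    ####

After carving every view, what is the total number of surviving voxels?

initial block: 4^3 = 64
[1] x-view keeps 7 columns → grid now 28
[2] y-view keeps 8 columns → grid now 14
[3] z-view keeps 13 columns → grid now 10

|visual hull| = 10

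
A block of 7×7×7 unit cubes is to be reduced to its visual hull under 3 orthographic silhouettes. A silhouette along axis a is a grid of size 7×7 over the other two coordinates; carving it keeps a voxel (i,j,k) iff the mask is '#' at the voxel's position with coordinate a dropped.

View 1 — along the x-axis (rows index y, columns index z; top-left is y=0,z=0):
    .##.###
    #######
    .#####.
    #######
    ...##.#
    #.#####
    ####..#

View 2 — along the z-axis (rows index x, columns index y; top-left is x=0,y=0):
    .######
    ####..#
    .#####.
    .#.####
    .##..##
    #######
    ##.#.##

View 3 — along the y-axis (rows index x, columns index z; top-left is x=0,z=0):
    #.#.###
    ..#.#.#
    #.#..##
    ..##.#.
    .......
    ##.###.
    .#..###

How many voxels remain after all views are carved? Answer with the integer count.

voxel count = 106

start: 7×7×7 = 343 voxels
after view 1 [x-axis, 38 of 49 cells solid] → remaining = 266
after view 2 [z-axis, 37 of 49 cells solid] → remaining = 209
after view 3 [y-axis, 24 of 49 cells solid] → remaining = 106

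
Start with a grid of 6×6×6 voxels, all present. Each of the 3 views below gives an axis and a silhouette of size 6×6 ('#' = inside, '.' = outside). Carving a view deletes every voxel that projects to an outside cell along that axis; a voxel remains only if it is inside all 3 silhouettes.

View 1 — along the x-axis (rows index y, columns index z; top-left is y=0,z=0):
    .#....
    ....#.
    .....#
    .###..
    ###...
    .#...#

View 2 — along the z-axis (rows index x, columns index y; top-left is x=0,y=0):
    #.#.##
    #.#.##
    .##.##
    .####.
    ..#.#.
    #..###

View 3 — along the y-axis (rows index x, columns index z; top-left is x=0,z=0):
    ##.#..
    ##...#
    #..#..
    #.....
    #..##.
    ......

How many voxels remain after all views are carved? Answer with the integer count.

full grid |V| = 216
  1. axis=0 (YZ plane), |mask|=11  ⇒  voxels=66
  2. axis=2 (XY plane), |mask|=22  ⇒  voxels=42
  3. axis=1 (XZ plane), |mask|=12  ⇒  voxels=13

13 voxels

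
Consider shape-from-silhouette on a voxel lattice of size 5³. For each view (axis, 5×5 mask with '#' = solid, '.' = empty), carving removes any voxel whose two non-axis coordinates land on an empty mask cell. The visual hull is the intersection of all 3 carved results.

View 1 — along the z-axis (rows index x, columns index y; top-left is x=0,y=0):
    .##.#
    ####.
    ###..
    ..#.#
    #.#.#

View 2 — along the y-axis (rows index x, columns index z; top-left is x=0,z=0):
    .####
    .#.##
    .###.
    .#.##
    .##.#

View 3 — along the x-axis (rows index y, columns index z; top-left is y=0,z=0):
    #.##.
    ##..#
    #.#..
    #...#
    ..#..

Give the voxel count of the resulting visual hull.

start: 5×5×5 = 125 voxels
step 1: project along z, AND mask (15/25) → |grid| = 75
step 2: project along y, AND mask (16/25) → |grid| = 48
step 3: project along x, AND mask (11/25) → |grid| = 15

15 voxels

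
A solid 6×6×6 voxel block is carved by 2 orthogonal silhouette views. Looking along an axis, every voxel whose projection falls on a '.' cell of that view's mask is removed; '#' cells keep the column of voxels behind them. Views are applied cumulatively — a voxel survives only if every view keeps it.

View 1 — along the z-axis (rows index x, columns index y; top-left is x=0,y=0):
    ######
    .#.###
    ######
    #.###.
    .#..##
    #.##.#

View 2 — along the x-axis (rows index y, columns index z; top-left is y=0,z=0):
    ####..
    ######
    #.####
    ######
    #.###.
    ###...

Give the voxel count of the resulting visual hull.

voxel count = 125

start: 6×6×6 = 216 voxels
  1. axis=2 (XY plane), |mask|=27  ⇒  voxels=162
  2. axis=0 (YZ plane), |mask|=28  ⇒  voxels=125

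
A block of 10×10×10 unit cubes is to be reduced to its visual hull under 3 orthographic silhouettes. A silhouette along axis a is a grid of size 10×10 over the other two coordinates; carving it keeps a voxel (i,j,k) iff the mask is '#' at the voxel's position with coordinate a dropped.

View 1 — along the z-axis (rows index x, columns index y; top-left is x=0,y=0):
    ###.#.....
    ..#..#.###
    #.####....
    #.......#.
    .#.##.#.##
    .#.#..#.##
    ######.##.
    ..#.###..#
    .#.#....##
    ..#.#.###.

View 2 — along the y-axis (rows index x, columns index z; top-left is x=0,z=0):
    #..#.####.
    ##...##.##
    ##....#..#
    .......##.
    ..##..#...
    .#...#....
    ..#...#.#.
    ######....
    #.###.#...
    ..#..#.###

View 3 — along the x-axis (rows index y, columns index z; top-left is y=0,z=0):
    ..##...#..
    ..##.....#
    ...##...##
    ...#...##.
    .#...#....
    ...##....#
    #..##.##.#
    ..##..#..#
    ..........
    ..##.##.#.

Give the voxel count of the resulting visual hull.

full grid |V| = 1000
after view 1 [z-axis, 49 of 100 cells solid] → remaining = 490
after view 2 [y-axis, 42 of 100 cells solid] → remaining = 205
after view 3 [x-axis, 33 of 100 cells solid] → remaining = 58

voxel count = 58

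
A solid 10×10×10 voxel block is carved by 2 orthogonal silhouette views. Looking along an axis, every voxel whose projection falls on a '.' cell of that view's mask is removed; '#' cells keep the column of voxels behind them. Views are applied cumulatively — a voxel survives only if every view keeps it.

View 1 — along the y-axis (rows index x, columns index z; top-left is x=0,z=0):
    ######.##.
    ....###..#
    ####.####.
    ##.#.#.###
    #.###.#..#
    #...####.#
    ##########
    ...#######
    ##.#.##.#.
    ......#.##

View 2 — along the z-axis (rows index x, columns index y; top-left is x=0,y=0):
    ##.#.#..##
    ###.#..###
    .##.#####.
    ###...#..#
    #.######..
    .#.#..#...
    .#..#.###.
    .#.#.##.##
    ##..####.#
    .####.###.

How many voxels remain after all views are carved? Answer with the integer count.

382 voxels

start: 10×10×10 = 1000 voxels
V1 y: intersect with XZ mask (65 set) -- 650 left
V2 z: intersect with XY mask (60 set) -- 382 left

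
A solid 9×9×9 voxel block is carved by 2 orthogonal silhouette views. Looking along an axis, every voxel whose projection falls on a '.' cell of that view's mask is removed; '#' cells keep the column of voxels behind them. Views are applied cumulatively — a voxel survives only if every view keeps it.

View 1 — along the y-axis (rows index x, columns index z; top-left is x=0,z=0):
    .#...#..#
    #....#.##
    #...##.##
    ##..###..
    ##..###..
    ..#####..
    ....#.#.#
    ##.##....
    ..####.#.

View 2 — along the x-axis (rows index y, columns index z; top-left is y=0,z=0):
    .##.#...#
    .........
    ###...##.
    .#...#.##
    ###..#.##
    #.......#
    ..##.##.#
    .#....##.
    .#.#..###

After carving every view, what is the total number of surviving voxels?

remaining voxels: 136

initial block: 9^3 = 729
carve view 1 (along y, XZ-mask fill 39/81): 351 voxels remain
carve view 2 (along x, YZ-mask fill 34/81): 136 voxels remain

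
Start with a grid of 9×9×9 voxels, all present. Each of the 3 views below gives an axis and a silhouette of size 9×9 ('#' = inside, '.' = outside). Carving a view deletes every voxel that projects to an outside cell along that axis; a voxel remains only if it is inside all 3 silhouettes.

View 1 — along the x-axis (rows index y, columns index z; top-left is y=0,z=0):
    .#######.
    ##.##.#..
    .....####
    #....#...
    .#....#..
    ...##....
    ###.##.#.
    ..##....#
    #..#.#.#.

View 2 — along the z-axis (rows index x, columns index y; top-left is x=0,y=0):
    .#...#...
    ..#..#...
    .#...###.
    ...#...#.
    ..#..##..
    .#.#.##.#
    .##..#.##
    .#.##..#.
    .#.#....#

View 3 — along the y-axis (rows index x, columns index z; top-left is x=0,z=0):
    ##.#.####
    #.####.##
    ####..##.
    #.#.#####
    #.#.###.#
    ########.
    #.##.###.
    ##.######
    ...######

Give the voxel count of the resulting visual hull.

83 voxels

before carving: 729 voxels (9×9×9)
step 1: project along x, AND mask (35/81) → |grid| = 315
step 2: project along z, AND mask (30/81) → |grid| = 106
step 3: project along y, AND mask (61/81) → |grid| = 83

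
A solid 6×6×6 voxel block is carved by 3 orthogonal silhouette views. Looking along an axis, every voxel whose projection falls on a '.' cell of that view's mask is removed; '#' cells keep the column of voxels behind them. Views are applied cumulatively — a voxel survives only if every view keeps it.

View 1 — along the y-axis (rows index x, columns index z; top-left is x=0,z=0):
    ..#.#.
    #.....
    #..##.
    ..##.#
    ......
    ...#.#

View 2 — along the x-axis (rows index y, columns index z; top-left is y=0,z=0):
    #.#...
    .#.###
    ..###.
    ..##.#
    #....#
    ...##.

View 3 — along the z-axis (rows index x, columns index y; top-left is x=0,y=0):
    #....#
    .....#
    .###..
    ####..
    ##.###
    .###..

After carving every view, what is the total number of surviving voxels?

remaining voxels: 20

initial block: 6^3 = 216
carve view 1 (along y, XZ-mask fill 11/36): 66 voxels remain
carve view 2 (along x, YZ-mask fill 16/36): 34 voxels remain
carve view 3 (along z, XY-mask fill 18/36): 20 voxels remain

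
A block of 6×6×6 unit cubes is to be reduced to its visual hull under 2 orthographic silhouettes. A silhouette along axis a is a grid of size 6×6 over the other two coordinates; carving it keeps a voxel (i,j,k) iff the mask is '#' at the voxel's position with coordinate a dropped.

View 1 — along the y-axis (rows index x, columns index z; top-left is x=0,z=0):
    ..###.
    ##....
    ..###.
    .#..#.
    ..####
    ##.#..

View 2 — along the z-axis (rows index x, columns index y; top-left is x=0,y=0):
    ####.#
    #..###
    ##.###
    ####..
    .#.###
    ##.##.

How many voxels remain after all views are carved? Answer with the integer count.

before carving: 216 voxels (6×6×6)
[1] y-view keeps 17 columns → grid now 102
[2] z-view keeps 26 columns → grid now 74

|visual hull| = 74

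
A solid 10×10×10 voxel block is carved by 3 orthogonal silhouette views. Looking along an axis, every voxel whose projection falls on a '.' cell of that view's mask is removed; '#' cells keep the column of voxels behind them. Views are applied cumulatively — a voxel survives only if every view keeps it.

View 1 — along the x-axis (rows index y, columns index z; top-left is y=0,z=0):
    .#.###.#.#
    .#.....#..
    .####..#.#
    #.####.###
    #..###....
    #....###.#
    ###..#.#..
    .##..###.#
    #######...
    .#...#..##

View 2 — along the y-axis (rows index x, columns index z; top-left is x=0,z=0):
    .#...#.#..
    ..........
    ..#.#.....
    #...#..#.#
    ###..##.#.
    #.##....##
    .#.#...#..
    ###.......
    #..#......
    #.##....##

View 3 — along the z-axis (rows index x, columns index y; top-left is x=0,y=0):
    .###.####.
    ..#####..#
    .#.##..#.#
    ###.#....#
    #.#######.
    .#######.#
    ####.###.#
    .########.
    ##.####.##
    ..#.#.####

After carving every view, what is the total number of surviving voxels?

before carving: 1000 voxels (10×10×10)
V1 x: intersect with YZ mask (53 set) -- 530 left
V2 y: intersect with XZ mask (33 set) -- 177 left
V3 z: intersect with XY mask (69 set) -- 128 left

remaining voxels: 128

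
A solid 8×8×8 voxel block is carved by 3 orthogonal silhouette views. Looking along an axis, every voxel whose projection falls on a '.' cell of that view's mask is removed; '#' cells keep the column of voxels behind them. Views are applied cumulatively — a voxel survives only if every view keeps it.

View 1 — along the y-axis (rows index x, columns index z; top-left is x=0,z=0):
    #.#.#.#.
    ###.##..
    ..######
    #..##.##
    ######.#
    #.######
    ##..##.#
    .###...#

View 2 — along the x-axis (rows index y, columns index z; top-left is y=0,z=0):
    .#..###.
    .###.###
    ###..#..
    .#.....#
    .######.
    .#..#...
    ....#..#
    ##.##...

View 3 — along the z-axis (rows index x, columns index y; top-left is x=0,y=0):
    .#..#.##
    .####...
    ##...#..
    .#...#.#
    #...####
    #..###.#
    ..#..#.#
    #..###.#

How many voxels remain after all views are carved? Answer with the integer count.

82 voxels

before carving: 512 voxels (8×8×8)
step 1: project along y, AND mask (43/64) → |grid| = 344
step 2: project along x, AND mask (30/64) → |grid| = 158
step 3: project along z, AND mask (32/64) → |grid| = 82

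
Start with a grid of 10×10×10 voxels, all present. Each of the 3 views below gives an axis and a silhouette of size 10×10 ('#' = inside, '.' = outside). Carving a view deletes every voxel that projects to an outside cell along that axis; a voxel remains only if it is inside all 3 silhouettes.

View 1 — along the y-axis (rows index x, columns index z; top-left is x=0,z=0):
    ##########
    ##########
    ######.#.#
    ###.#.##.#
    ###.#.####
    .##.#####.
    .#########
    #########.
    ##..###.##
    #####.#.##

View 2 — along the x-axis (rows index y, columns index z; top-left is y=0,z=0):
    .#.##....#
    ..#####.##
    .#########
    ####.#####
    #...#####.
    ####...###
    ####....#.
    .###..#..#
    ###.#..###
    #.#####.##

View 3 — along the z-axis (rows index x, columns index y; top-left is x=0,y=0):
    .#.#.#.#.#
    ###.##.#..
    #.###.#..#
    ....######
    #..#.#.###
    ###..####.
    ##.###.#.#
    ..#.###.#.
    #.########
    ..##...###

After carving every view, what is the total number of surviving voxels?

before carving: 1000 voxels (10×10×10)
[1] y-view keeps 83 columns → grid now 830
[2] x-view keeps 67 columns → grid now 555
[3] z-view keeps 62 columns → grid now 341

voxel count = 341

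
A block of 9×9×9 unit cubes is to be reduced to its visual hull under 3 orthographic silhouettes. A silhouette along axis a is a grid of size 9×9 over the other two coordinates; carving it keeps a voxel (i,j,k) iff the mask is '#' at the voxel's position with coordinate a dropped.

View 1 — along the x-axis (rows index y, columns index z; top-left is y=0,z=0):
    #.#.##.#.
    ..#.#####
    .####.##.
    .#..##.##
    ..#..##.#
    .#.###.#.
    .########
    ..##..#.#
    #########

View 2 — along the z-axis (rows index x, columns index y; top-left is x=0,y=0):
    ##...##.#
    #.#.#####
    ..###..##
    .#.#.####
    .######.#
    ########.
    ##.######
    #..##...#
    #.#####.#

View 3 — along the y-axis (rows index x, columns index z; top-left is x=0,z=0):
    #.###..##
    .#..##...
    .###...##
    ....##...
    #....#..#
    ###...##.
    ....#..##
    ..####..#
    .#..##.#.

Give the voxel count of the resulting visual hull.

remaining voxels: 152

initial block: 9^3 = 729
  1. axis=0 (YZ plane), |mask|=52  ⇒  voxels=468
  2. axis=2 (XY plane), |mask|=57  ⇒  voxels=336
  3. axis=1 (XZ plane), |mask|=36  ⇒  voxels=152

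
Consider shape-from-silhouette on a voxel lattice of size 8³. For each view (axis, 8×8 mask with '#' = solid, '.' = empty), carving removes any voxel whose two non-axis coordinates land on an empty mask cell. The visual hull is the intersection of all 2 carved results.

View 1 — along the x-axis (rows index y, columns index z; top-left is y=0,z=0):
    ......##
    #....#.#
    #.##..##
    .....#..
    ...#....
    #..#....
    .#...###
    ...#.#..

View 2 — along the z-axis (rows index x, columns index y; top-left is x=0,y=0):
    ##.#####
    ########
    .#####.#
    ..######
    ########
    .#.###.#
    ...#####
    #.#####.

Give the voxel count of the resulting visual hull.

remaining voxels: 118

before carving: 512 voxels (8×8×8)
after view 1 [x-axis, 20 of 64 cells solid] → remaining = 160
after view 2 [z-axis, 51 of 64 cells solid] → remaining = 118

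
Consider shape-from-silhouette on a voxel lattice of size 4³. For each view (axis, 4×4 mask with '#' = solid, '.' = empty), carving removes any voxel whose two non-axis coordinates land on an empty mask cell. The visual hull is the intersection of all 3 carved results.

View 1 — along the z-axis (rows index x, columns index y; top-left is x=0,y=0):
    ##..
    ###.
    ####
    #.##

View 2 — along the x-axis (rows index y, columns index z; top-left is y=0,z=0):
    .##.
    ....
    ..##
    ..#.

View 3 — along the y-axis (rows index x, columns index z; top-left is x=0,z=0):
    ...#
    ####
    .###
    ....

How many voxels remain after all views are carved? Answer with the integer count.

initial block: 4^3 = 64
carve view 1 (along z, XY-mask fill 12/16): 48 voxels remain
carve view 2 (along x, YZ-mask fill 5/16): 16 voxels remain
carve view 3 (along y, XZ-mask fill 8/16): 9 voxels remain

remaining voxels: 9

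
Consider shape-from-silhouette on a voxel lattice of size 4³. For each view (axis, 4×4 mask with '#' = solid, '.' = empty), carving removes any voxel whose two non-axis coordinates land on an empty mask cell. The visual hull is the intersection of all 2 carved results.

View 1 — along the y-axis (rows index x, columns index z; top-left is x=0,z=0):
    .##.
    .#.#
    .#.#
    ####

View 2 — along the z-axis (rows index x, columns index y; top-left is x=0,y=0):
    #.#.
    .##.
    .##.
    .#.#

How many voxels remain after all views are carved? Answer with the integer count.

20 voxels

start: 4×4×4 = 64 voxels
  1. axis=1 (XZ plane), |mask|=10  ⇒  voxels=40
  2. axis=2 (XY plane), |mask|=8  ⇒  voxels=20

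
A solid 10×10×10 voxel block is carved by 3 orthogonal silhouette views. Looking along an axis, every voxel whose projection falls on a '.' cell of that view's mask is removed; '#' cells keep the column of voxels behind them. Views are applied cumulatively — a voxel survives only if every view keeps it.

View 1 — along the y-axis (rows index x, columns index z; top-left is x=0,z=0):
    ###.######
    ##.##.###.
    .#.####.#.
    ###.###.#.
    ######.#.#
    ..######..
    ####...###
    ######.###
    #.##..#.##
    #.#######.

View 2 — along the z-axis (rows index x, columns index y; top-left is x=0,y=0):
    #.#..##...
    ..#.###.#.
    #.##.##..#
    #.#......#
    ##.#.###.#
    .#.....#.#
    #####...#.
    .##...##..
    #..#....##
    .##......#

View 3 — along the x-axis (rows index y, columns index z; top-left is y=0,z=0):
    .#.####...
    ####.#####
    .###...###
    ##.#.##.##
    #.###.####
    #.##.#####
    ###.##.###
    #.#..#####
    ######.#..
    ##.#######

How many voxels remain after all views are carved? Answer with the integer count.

236 voxels

start: 10×10×10 = 1000 voxels
step 1: project along y, AND mask (73/100) → |grid| = 730
step 2: project along z, AND mask (45/100) → |grid| = 328
step 3: project along x, AND mask (74/100) → |grid| = 236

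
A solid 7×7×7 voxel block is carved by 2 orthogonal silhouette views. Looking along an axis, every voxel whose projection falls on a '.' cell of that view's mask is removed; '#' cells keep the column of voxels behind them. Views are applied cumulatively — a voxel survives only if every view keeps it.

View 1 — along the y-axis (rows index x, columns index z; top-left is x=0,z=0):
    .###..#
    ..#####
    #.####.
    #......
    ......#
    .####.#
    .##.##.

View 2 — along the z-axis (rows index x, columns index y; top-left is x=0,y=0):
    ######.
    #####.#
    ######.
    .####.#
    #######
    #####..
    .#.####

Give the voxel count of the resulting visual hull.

initial block: 7^3 = 343
  1. axis=1 (XZ plane), |mask|=25  ⇒  voxels=175
  2. axis=2 (XY plane), |mask|=40  ⇒  voxels=141

voxel count = 141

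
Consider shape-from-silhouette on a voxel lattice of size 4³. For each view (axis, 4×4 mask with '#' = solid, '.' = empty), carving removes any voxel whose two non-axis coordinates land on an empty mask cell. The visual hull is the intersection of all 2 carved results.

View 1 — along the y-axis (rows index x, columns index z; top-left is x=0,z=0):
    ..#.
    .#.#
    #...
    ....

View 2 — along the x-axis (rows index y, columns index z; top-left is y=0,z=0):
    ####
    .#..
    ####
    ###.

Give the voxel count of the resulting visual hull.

|visual hull| = 12

before carving: 64 voxels (4×4×4)
[1] y-view keeps 4 columns → grid now 16
[2] x-view keeps 12 columns → grid now 12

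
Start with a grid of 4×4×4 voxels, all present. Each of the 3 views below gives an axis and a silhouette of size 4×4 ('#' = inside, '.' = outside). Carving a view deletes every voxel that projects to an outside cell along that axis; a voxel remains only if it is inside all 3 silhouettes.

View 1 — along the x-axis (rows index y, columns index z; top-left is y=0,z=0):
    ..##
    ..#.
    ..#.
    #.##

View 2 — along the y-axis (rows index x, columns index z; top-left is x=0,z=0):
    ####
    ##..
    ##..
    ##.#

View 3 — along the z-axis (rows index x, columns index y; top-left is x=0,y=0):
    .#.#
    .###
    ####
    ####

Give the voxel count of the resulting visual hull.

|visual hull| = 9

full grid |V| = 64
V1 x: intersect with YZ mask (7 set) -- 28 left
V2 y: intersect with XZ mask (11 set) -- 12 left
V3 z: intersect with XY mask (13 set) -- 9 left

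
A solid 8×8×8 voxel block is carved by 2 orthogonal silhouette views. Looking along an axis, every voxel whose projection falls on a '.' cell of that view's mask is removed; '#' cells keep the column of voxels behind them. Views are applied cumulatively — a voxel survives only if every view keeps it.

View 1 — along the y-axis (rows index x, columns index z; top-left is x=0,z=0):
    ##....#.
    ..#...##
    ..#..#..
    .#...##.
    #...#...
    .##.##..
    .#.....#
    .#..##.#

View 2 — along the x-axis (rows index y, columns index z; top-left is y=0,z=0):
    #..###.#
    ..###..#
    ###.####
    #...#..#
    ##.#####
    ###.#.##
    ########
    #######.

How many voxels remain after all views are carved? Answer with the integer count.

start: 8×8×8 = 512 voxels
after view 1 [y-axis, 23 of 64 cells solid] → remaining = 184
after view 2 [x-axis, 47 of 64 cells solid] → remaining = 134

voxel count = 134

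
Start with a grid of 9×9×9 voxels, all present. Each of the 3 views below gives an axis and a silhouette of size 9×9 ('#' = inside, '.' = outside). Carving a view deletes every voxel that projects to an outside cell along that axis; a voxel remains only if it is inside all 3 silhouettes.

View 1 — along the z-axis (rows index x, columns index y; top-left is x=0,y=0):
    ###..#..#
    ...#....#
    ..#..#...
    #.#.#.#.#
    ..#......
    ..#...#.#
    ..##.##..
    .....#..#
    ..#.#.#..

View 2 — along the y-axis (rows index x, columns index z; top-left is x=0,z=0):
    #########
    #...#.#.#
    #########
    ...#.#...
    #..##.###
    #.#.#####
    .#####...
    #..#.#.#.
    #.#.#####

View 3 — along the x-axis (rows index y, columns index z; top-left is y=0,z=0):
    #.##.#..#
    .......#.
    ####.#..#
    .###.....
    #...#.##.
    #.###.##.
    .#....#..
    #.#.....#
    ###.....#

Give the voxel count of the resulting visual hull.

initial block: 9^3 = 729
carve view 1 (along z, XY-mask fill 27/81): 243 voxels remain
carve view 2 (along y, XZ-mask fill 53/81): 157 voxels remain
carve view 3 (along x, YZ-mask fill 34/81): 75 voxels remain

remaining voxels: 75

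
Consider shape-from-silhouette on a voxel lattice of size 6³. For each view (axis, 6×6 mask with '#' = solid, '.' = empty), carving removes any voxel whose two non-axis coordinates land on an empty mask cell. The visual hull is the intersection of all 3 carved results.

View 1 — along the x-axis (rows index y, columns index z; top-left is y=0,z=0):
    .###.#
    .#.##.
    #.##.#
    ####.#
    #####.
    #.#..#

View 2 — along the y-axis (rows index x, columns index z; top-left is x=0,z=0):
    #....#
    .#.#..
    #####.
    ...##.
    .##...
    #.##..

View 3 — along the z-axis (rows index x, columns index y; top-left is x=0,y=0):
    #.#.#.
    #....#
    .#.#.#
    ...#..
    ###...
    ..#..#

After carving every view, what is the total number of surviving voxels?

|visual hull| = 25

initial block: 6^3 = 216
  1. axis=0 (YZ plane), |mask|=24  ⇒  voxels=144
  2. axis=1 (XZ plane), |mask|=16  ⇒  voxels=67
  3. axis=2 (XY plane), |mask|=14  ⇒  voxels=25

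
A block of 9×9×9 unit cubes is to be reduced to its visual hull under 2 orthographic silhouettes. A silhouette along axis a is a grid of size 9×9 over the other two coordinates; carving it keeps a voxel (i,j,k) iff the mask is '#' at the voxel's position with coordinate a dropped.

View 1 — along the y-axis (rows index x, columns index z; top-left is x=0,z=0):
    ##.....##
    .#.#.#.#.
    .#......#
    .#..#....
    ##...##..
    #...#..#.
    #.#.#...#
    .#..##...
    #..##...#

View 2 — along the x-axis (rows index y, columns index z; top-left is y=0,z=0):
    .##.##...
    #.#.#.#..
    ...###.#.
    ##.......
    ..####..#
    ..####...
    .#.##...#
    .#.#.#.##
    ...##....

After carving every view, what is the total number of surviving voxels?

|visual hull| = 119

start: 9×9×9 = 729 voxels
[1] y-view keeps 30 columns → grid now 270
[2] x-view keeps 34 columns → grid now 119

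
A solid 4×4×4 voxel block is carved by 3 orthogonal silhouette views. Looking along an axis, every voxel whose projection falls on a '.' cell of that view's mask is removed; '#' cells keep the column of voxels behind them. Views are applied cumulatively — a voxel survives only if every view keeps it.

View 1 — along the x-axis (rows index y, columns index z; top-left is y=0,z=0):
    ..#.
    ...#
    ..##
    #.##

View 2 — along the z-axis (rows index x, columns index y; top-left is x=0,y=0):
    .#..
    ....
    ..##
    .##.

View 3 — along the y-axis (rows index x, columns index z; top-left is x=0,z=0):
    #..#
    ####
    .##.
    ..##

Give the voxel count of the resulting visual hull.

start: 4×4×4 = 64 voxels
step 1: project along x, AND mask (7/16) → |grid| = 28
step 2: project along z, AND mask (5/16) → |grid| = 9
step 3: project along y, AND mask (10/16) → |grid| = 6

remaining voxels: 6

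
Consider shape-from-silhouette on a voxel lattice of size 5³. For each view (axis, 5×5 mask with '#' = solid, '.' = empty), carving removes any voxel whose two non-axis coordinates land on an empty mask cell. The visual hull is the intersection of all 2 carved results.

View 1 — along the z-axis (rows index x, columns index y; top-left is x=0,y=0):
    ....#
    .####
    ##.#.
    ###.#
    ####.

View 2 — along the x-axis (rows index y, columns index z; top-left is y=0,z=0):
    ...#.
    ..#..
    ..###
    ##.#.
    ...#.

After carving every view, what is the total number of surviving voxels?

remaining voxels: 28

before carving: 125 voxels (5×5×5)
after view 1 [z-axis, 16 of 25 cells solid] → remaining = 80
after view 2 [x-axis, 9 of 25 cells solid] → remaining = 28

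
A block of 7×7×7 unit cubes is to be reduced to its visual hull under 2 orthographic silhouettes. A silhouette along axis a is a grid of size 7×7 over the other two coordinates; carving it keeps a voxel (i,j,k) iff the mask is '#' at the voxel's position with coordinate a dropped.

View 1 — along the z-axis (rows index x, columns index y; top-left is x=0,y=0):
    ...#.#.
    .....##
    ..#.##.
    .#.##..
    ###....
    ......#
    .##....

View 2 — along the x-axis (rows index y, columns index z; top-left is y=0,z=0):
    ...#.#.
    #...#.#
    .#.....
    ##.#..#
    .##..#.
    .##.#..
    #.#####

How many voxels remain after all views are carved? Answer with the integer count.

before carving: 343 voxels (7×7×7)
after view 1 [z-axis, 16 of 49 cells solid] → remaining = 112
after view 2 [x-axis, 22 of 49 cells solid] → remaining = 49

remaining voxels: 49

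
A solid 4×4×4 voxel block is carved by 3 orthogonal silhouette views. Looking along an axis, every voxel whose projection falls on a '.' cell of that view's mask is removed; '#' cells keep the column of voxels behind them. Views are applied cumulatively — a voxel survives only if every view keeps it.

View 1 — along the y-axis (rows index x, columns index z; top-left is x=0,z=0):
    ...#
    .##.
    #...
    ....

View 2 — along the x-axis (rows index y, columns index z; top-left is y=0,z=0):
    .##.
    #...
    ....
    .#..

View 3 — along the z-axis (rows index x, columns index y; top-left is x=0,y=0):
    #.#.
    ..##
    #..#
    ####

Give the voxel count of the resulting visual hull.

initial block: 4^3 = 64
  1. axis=1 (XZ plane), |mask|=4  ⇒  voxels=16
  2. axis=0 (YZ plane), |mask|=4  ⇒  voxels=4
  3. axis=2 (XY plane), |mask|=10  ⇒  voxels=1

voxel count = 1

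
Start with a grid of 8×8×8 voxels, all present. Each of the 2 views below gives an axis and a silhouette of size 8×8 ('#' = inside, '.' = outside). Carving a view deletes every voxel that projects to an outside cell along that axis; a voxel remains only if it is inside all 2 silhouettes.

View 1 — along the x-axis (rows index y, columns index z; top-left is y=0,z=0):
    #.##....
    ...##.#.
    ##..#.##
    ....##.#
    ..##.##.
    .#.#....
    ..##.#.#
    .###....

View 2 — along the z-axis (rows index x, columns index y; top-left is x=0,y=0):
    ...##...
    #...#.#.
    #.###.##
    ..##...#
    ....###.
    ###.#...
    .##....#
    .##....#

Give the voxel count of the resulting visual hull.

|visual hull| = 98

full grid |V| = 512
[1] x-view keeps 27 columns → grid now 216
[2] z-view keeps 27 columns → grid now 98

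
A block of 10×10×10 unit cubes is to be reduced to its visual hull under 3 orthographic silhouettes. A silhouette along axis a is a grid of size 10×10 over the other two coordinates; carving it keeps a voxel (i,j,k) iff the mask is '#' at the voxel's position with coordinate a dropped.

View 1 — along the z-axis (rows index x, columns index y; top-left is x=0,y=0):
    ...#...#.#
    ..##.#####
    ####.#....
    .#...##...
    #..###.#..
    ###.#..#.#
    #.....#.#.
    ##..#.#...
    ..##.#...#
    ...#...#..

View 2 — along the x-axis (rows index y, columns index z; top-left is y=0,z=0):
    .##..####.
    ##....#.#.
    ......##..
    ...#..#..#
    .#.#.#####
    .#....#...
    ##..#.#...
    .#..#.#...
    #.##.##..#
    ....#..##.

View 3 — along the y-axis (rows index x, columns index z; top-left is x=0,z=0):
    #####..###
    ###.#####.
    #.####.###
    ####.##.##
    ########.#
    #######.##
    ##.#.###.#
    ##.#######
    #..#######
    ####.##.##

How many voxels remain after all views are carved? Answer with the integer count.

|visual hull| = 130

full grid |V| = 1000
[1] z-view keeps 42 columns → grid now 420
[2] x-view keeps 40 columns → grid now 158
[3] y-view keeps 82 columns → grid now 130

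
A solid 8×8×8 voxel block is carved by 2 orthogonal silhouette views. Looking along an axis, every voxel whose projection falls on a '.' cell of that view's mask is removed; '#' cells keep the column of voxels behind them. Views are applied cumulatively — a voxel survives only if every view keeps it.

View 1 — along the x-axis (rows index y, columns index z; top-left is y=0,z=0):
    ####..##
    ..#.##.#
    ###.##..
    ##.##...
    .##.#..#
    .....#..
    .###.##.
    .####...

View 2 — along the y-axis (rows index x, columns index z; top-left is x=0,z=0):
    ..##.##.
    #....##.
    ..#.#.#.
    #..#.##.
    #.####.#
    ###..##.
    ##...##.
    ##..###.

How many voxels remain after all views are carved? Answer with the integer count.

132 voxels

full grid |V| = 512
after view 1 [x-axis, 33 of 64 cells solid] → remaining = 264
after view 2 [y-axis, 34 of 64 cells solid] → remaining = 132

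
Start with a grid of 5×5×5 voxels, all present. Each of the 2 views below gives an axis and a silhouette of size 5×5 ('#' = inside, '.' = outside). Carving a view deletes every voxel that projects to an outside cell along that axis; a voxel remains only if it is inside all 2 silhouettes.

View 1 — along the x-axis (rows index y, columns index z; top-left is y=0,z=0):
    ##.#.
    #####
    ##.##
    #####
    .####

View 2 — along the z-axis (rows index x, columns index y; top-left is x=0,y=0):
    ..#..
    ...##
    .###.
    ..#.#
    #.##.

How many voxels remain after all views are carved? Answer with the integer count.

|visual hull| = 47

full grid |V| = 125
step 1: project along x, AND mask (21/25) → |grid| = 105
step 2: project along z, AND mask (11/25) → |grid| = 47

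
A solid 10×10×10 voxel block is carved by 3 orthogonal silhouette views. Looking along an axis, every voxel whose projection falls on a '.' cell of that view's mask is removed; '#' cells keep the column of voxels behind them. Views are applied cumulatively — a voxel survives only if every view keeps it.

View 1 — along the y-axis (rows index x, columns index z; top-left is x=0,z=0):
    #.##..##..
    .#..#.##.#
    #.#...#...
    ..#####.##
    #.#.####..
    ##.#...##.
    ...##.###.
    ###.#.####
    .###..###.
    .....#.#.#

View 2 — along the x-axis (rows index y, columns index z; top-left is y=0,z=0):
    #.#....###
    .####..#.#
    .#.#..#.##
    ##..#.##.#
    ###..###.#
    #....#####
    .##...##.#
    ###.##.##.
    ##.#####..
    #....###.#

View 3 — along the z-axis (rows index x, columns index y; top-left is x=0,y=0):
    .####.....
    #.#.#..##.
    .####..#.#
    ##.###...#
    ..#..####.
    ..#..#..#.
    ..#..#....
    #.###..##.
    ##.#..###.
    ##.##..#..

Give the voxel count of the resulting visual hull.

remaining voxels: 159

initial block: 10^3 = 1000
after view 1 [y-axis, 53 of 100 cells solid] → remaining = 530
after view 2 [x-axis, 59 of 100 cells solid] → remaining = 323
after view 3 [z-axis, 48 of 100 cells solid] → remaining = 159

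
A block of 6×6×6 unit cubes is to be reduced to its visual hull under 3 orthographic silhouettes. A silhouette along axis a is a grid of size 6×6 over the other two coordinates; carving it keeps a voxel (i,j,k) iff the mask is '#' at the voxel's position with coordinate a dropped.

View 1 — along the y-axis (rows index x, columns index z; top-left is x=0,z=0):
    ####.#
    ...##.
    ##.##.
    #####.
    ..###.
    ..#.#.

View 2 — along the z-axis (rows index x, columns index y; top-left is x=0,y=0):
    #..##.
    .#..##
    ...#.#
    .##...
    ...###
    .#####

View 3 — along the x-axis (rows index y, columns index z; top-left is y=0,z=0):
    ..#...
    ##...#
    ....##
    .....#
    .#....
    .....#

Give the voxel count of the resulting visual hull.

before carving: 216 voxels (6×6×6)
carve view 1 (along y, XZ-mask fill 21/36): 126 voxels remain
carve view 2 (along z, XY-mask fill 18/36): 58 voxels remain
carve view 3 (along x, YZ-mask fill 9/36): 7 voxels remain

|visual hull| = 7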